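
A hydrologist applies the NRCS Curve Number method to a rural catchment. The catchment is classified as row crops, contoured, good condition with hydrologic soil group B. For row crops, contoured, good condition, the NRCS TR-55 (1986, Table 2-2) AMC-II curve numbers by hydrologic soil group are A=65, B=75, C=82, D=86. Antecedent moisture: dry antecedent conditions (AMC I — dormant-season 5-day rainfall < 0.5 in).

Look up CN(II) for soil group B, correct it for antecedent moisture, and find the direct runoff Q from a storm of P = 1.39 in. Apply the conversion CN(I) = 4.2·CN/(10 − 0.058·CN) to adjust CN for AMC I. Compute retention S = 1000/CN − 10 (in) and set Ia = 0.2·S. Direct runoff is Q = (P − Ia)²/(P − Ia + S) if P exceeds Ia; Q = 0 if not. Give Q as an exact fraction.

Q = 0 in ≈ 0.000 in

NRCS table: row crops, contoured, good condition, soil group B → CN(II) = 75
Adjust CN=75 to AMC I: 4.2·75/(10 − 0.058·75) → 315 ÷ (113/20) = 6300/113 ≈ 55.752
S = 1000/(6300/113) − 10 = 500/63 in ≈ 7.937 in
Ia = 0.2·(500/63) = 100/63 in ≈ 1.587 in
P = 1.390 ≤ Ia = 1.587 in: entire storm abstracted, Q = 0.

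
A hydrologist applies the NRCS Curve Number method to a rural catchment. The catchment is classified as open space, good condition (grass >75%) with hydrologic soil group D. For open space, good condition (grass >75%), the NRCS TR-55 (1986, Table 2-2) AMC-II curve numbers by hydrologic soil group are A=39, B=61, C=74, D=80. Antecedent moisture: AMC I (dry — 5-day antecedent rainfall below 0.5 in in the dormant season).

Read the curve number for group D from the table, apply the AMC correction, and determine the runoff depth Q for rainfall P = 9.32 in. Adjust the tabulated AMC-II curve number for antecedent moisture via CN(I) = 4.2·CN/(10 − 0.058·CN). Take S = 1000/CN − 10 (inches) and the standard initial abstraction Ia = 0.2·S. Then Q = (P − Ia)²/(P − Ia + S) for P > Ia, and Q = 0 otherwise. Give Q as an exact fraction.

NRCS table: open space, good condition (grass >75%), soil group D → CN(II) = 80
CN(I) from CN(II)=80: (4.2·80)/(10 − 0.058·80) = 4200/67 ≈ 62.687
Retention S: 1000/CN − 10 with CN=62.687 → S = 125/21 ≈ 5.952 in
Ia = 0.2·(125/21) = 25/21 in ≈ 1.190 in
P − Ia = 9.320 − 1.190 = 4268/525 ≈ 8.130 in (> 0, runoff occurs)
Runoff Q = (P−Ia)²/(P−Ia+S) = (8.130)²/(8.130+5.952) = 18215824/3881325 ≈ 4.693 in

Q = 18215824/3881325 in ≈ 4.693 in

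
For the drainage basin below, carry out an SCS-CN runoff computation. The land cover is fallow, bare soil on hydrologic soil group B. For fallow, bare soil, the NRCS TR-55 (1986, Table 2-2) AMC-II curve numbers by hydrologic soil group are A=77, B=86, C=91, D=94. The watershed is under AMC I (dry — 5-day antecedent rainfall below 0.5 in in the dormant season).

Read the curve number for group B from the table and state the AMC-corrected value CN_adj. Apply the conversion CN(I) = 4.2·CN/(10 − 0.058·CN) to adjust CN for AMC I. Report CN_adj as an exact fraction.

NRCS table: fallow, bare soil, soil group B → CN(II) = 86
Adjust CN=86 to AMC I: 4.2·86/(10 − 0.058·86) → (1806/5) ÷ (1253/250) = 12900/179 ≈ 72.067

CN_adj = 12900/179 ≈ 72.067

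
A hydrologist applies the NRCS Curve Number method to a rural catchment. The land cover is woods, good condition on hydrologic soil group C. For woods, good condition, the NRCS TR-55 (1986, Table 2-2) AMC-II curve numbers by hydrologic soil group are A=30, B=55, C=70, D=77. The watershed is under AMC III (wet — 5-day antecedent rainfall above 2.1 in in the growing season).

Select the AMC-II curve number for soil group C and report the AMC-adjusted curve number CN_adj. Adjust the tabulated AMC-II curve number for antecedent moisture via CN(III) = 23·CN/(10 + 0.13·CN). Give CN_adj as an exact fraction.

CN_adj = 16100/191 ≈ 84.293

NRCS table: woods, good condition, soil group C → CN(II) = 70
Adjust CN=70 to AMC III: 23·70/(10 + 0.13·70) → 1610 ÷ (191/10) = 16100/191 ≈ 84.293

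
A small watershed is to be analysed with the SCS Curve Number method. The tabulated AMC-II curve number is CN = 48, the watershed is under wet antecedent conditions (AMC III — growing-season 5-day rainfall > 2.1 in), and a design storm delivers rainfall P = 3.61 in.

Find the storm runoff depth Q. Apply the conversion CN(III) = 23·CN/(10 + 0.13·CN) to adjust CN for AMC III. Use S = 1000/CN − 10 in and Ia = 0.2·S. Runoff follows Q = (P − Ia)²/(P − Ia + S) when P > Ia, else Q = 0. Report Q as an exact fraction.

Adjust CN=48 to AMC III: 23·48/(10 + 0.13·48) → 1104 ÷ (406/25) = 13800/203 ≈ 67.980
Retention S: 1000/CN − 10 with CN=67.980 → S = 325/69 ≈ 4.710 in
Initial abstraction Ia = S/5 = (325/69)/5 = 65/69 ≈ 0.942 in
Excess rainfall: 3.610 − 0.942 = 2.668 in; P > Ia so Q > 0
Runoff Q = (P−Ia)²/(P−Ia+S) = (2.668)²/(2.668+4.710) = 338891281/351272100 ≈ 0.965 in

Q = 338891281/351272100 in ≈ 0.965 in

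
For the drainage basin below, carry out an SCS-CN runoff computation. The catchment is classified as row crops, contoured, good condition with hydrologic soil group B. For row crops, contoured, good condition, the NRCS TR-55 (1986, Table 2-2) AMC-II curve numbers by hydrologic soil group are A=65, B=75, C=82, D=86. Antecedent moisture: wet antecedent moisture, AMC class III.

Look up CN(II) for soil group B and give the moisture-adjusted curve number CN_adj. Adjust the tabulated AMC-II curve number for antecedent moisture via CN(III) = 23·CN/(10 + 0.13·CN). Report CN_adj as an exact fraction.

NRCS table: row crops, contoured, good condition, soil group B → CN(II) = 75
CN(III) from CN(II)=75: (23·75)/(10 + 0.13·75) = 6900/79 ≈ 87.342

CN_adj = 6900/79 ≈ 87.342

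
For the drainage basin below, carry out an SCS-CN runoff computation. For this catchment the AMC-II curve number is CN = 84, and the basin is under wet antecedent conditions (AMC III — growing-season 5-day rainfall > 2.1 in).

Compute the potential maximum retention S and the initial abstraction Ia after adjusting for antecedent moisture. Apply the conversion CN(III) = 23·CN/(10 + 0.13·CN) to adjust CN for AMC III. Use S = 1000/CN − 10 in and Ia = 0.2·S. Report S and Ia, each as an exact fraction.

Adjust CN=84 to AMC III: 23·84/(10 + 0.13·84) → 1932 ÷ (523/25) = 48300/523 ≈ 92.352
S = 1000/(48300/523) − 10 = 400/483 in ≈ 0.828 in
Initial abstraction Ia = S/5 = (400/483)/5 = 80/483 ≈ 0.166 in

S = 400/483 in ≈ 0.828 in; Ia = 80/483 in ≈ 0.166 in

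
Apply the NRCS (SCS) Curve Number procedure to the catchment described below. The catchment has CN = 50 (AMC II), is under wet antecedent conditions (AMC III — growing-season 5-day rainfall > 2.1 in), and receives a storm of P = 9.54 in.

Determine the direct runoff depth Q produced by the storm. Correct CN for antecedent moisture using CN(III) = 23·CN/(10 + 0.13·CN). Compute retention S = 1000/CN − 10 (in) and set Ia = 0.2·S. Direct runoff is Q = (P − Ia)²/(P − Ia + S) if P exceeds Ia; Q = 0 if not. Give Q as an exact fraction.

Q = 99420841/17216650 in ≈ 5.775 in

Adjust CN=50 to AMC III: 23·50/(10 + 0.13·50) → 1150 ÷ (33/2) = 2300/33 ≈ 69.697
Retention S: 1000/CN − 10 with CN=69.697 → S = 100/23 ≈ 4.348 in
Ia = 0.2·(100/23) = 20/23 in ≈ 0.870 in
P − Ia = 9.540 − 0.870 = 9971/1150 ≈ 8.670 in (> 0, runoff occurs)
Q = (9971/1150)²/((9971/1150) + 100/23) = (99420841/1322500)/(14971/1150) = 99420841/17216650 in ≈ 5.775 in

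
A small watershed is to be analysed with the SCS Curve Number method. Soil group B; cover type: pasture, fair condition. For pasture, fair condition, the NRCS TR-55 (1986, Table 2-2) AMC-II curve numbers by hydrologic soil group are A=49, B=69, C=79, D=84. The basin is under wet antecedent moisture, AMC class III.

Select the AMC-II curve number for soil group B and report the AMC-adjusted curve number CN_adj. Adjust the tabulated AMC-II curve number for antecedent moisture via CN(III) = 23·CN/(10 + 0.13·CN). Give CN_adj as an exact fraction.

NRCS table: pasture, fair condition, soil group B → CN(II) = 69
Adjust CN=69 to AMC III: 23·69/(10 + 0.13·69) → 1587 ÷ (1897/100) = 158700/1897 ≈ 83.658

CN_adj = 158700/1897 ≈ 83.658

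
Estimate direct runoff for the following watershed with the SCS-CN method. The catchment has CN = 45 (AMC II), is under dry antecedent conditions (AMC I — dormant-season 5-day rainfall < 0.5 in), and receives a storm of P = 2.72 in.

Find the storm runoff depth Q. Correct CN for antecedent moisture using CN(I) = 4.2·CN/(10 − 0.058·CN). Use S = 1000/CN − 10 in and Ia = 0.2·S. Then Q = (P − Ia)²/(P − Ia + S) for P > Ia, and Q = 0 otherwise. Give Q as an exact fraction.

Q = 0 in ≈ 0.000 in

Adjust CN=45 to AMC I: 4.2·45/(10 − 0.058·45) → 189 ÷ (739/100) = 18900/739 ≈ 25.575
Max retention: S = 1000/(18900/739) − 10 = 5500/189 in (≈ 29.101 in)
Initial abstraction Ia = S/5 = (5500/189)/5 = 1100/189 ≈ 5.820 in
P = 2.720 ≤ Ia = 5.820 in: entire storm abstracted, Q = 0.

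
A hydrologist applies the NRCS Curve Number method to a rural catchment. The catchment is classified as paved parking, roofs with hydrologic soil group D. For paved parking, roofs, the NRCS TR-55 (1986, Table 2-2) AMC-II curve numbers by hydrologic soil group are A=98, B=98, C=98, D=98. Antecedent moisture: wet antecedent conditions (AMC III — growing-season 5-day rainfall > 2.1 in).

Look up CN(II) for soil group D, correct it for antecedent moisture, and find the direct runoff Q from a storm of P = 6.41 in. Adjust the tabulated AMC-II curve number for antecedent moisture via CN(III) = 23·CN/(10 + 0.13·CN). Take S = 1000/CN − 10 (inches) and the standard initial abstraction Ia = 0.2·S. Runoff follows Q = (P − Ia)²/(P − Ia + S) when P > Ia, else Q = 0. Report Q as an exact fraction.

Q = 518986245649/82316868900 in ≈ 6.305 in

NRCS table: paved parking, roofs, soil group D → CN(II) = 98
CN(III) from CN(II)=98: (23·98)/(10 + 0.13·98) = 112700/1137 ≈ 99.120
Max retention: S = 1000/(112700/1137) − 10 = 100/1127 in (≈ 0.089 in)
Ia = 0.2·(100/1127) = 20/1127 in ≈ 0.018 in
Excess rainfall: 6.410 − 0.018 = 6.392 in; P > Ia so Q > 0
Q = (720407/112700)²/((720407/112700) + 100/1127) = (518986245649/12701290000)/(730407/112700) = 518986245649/82316868900 in ≈ 6.305 in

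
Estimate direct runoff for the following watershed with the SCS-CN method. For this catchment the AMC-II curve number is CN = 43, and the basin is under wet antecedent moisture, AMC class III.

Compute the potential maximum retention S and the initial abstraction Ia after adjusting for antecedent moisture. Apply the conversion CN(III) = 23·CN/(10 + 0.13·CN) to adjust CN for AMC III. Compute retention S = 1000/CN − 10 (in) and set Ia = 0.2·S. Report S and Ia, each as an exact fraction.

S = 5700/989 in ≈ 5.763 in; Ia = 1140/989 in ≈ 1.153 in

Wet (AMC III): CN(III) = 23·43/(10 + 0.13·43) = 989/(1559/100) = 98900/1559 ≈ 63.438
Retention S: 1000/CN − 10 with CN=63.438 → S = 5700/989 ≈ 5.763 in
Ia = 0.2·(5700/989) = 1140/989 in ≈ 1.153 in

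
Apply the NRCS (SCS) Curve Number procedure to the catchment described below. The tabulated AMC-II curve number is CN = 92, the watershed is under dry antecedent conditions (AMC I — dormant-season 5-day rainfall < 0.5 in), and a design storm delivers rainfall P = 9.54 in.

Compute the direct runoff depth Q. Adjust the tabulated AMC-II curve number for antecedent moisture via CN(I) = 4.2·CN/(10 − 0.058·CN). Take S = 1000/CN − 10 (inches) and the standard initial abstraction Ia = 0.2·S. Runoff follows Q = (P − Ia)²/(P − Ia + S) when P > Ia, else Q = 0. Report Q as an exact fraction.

Dry (AMC I): CN(I) = 4.2·92/(10 − 0.058·92) = (1932/5)/(583/125) = 48300/583 ≈ 82.847
Max retention: S = 1000/(48300/583) − 10 = 1000/483 in (≈ 2.070 in)
Ia = 0.2·(1000/483) = 200/483 in ≈ 0.414 in
Since P=9.540 > Ia=0.414: effective rainfall P−Ia = 220391/24150 in
Runoff Q = (P−Ia)²/(P−Ia+S) = (9.126)²/(9.126+2.070) = 48572192881/6529942650 ≈ 7.438 in

Q = 48572192881/6529942650 in ≈ 7.438 in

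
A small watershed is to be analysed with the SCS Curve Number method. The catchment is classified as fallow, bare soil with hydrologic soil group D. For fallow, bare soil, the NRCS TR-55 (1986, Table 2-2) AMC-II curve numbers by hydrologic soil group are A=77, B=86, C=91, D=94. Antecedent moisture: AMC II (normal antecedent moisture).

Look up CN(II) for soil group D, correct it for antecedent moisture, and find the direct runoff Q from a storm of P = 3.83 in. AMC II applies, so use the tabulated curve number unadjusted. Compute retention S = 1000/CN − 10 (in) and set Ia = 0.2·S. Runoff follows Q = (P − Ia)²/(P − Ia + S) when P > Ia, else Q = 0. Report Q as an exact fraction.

NRCS table: fallow, bare soil, soil group D → CN(II) = 94
CN(II) = 94; AMC II needs no correction.
S = 1000/94 − 10 = 30/47 in ≈ 0.638 in
Ia = 0.2·(30/47) = 6/47 in ≈ 0.128 in
P − Ia = 3.830 − 0.128 = 17401/4700 ≈ 3.702 in (> 0, runoff occurs)
Q = (17401/4700)²/((17401/4700) + 30/47) = (302794801/22090000)/(20401/4700) = 302794801/95884700 in ≈ 3.158 in

Q = 302794801/95884700 in ≈ 3.158 in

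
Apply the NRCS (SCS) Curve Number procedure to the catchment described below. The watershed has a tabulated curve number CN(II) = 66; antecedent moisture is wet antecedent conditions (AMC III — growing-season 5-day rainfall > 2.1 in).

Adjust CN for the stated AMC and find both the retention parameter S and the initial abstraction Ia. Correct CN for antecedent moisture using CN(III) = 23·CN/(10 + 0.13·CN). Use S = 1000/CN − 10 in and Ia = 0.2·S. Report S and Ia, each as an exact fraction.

S = 1700/759 in ≈ 2.240 in; Ia = 340/759 in ≈ 0.448 in

Adjust CN=66 to AMC III: 23·66/(10 + 0.13·66) → 1518 ÷ (929/50) = 75900/929 ≈ 81.701
S = 1000/(75900/929) − 10 = 1700/759 in ≈ 2.240 in
Ia = 0.2·(1700/759) = 340/759 in ≈ 0.448 in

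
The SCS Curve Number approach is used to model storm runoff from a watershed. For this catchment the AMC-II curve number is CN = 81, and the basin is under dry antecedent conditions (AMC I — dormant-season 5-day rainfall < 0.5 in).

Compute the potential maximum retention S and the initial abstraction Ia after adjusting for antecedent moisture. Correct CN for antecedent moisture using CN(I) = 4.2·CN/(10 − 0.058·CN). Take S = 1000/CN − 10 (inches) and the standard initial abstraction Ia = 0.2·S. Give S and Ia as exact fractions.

S = 9500/1701 in ≈ 5.585 in; Ia = 1900/1701 in ≈ 1.117 in

CN(I) from CN(II)=81: (4.2·81)/(10 − 0.058·81) = 170100/2651 ≈ 64.164
S = 1000/(170100/2651) − 10 = 9500/1701 in ≈ 5.585 in
Initial abstraction Ia = S/5 = (9500/1701)/5 = 1900/1701 ≈ 1.117 in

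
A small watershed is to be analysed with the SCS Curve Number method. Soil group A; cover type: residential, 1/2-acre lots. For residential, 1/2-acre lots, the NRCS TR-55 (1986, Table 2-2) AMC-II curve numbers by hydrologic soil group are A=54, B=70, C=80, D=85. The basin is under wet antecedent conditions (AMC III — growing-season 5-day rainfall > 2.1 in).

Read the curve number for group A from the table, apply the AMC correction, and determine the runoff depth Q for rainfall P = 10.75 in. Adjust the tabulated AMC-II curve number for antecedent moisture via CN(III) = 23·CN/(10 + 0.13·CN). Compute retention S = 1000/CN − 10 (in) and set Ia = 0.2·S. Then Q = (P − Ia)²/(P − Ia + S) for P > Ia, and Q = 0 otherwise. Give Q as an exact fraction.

NRCS table: residential, 1/2-acre lots, soil group A → CN(II) = 54
Wet (AMC III): CN(III) = 23·54/(10 + 0.13·54) = 1242/(851/50) = 2700/37 ≈ 72.973
Retention S: 1000/CN − 10 with CN=72.973 → S = 100/27 ≈ 3.704 in
Ia = 0.2S: 0.2·3.704 = 0.741 in (exactly 20/27)
Excess rainfall: 10.750 − 0.741 = 10.009 in; P > Ia so Q > 0
Q: (1081/108)² ÷ (1481/108) = 1168561/159948 in (≈ 7.306 in)

Q = 1168561/159948 in ≈ 7.306 in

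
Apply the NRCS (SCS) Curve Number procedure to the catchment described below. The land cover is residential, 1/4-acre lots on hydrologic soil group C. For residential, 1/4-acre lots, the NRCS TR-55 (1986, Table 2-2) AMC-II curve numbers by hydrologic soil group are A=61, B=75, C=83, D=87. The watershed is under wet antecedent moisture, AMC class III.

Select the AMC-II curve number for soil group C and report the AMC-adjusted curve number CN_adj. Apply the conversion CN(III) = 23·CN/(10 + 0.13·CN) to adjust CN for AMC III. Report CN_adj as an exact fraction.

CN_adj = 190900/2079 ≈ 91.823

NRCS table: residential, 1/4-acre lots, soil group C → CN(II) = 83
Wet (AMC III): CN(III) = 23·83/(10 + 0.13·83) = 1909/(2079/100) = 190900/2079 ≈ 91.823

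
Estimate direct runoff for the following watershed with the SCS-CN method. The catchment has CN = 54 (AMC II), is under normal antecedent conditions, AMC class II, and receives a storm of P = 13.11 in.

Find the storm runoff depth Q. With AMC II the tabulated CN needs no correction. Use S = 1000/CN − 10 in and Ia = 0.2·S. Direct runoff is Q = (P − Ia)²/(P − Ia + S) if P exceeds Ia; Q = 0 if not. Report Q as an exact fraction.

Q = 41237183/6315300 in ≈ 6.530 in

Average conditions: CN = 54 (no AMC adjustment).
Retention S: 1000/CN − 10 with CN=54.000 → S = 230/27 ≈ 8.519 in
Initial abstraction Ia = S/5 = (230/27)/5 = 46/27 ≈ 1.704 in
Excess rainfall: 13.110 − 1.704 = 11.406 in; P > Ia so Q > 0
Q = (30797/2700)²/((30797/2700) + 230/27) = (948455209/7290000)/(53797/2700) = 41237183/6315300 in ≈ 6.530 in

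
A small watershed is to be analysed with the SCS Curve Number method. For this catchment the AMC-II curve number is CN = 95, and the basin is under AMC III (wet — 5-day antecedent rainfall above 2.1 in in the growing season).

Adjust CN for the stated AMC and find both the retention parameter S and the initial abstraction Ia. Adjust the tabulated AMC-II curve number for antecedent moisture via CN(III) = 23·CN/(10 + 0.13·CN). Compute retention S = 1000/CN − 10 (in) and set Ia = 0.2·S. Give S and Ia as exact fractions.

S = 100/437 in ≈ 0.229 in; Ia = 20/437 in ≈ 0.046 in

Adjust CN=95 to AMC III: 23·95/(10 + 0.13·95) → 2185 ÷ (447/20) = 43700/447 ≈ 97.763
Max retention: S = 1000/(43700/447) − 10 = 100/437 in (≈ 0.229 in)
Ia = 0.2S: 0.2·0.229 = 0.046 in (exactly 20/437)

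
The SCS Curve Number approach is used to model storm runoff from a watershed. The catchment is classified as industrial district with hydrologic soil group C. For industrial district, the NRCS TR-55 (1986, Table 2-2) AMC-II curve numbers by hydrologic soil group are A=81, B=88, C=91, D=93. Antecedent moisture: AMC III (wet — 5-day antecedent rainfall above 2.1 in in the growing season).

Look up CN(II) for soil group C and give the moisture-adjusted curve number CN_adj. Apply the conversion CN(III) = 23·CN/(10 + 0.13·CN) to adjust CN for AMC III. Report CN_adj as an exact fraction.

CN_adj = 209300/2183 ≈ 95.877

NRCS table: industrial district, soil group C → CN(II) = 91
CN(III) from CN(II)=91: (23·91)/(10 + 0.13·91) = 209300/2183 ≈ 95.877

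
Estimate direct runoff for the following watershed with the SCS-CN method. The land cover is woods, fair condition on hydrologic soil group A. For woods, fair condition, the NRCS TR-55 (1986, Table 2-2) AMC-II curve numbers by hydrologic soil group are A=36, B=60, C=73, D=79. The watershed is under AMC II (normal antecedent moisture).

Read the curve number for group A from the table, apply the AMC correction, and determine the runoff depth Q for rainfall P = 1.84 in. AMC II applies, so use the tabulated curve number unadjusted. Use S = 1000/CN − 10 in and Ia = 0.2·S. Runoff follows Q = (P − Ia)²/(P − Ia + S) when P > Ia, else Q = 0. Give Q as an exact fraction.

Q = 0 in ≈ 0.000 in

NRCS table: woods, fair condition, soil group A → CN(II) = 36
Average conditions: CN = 36 (no AMC adjustment).
Retention S: 1000/CN − 10 with CN=36.000 → S = 160/9 ≈ 17.778 in
Ia = 0.2S: 0.2·17.778 = 3.556 in (exactly 32/9)
P = 1.840 ≤ Ia = 3.556 in: entire storm abstracted, Q = 0.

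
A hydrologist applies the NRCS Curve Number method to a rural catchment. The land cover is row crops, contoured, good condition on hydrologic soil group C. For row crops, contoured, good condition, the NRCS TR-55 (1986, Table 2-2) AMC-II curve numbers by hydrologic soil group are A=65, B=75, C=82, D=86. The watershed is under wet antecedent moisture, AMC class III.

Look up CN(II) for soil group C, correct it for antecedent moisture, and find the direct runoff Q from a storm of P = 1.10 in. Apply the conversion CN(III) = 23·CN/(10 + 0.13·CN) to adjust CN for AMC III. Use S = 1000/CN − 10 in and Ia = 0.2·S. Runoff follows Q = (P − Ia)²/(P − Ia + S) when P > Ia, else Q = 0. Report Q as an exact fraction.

NRCS table: row crops, contoured, good condition, soil group C → CN(II) = 82
CN(III) from CN(II)=82: (23·82)/(10 + 0.13·82) = 94300/1033 ≈ 91.288
S = 1000/(94300/1033) − 10 = 900/943 in ≈ 0.954 in
Ia = 0.2·(900/943) = 180/943 in ≈ 0.191 in
Since P=1.100 > Ia=0.191: effective rainfall P−Ia = 8573/9430 in
Q = (8573/9430)²/((8573/9430) + 900/943) = (73496329/88924900)/(17573/9430) = 73496329/165713390 in ≈ 0.444 in

Q = 73496329/165713390 in ≈ 0.444 in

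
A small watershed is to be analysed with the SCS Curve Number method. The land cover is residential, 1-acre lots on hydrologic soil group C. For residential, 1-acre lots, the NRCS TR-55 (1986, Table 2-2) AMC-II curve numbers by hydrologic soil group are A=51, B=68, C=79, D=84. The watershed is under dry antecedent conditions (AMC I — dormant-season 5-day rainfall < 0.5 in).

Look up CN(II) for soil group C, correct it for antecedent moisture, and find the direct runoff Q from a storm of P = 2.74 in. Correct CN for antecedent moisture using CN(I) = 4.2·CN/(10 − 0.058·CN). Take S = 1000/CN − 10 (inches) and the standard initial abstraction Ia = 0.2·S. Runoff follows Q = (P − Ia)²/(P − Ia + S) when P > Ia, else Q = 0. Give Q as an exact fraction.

Q = 33907329/121750850 in ≈ 0.278 in

NRCS table: residential, 1-acre lots, soil group C → CN(II) = 79
CN(I) from CN(II)=79: (4.2·79)/(10 − 0.058·79) = 7900/129 ≈ 61.240
Max retention: S = 1000/(7900/129) − 10 = 500/79 in (≈ 6.329 in)
Ia = 0.2S: 0.2·6.329 = 1.266 in (exactly 100/79)
Excess rainfall: 2.740 − 1.266 = 1.474 in; P > Ia so Q > 0
Q: (5823/3950)² ÷ (30823/3950) = 33907329/121750850 in (≈ 0.278 in)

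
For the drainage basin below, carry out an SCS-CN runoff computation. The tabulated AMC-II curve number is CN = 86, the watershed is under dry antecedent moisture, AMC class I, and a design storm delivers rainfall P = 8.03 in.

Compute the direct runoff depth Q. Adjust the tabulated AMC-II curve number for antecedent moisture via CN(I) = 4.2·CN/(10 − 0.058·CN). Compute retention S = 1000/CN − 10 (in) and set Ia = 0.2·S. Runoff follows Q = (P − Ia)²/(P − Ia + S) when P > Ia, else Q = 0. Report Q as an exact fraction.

Q = 8758526569/1852272300 in ≈ 4.729 in

Dry (AMC I): CN(I) = 4.2·86/(10 − 0.058·86) = (1806/5)/(1253/250) = 12900/179 ≈ 72.067
Max retention: S = 1000/(12900/179) − 10 = 500/129 in (≈ 3.876 in)
Initial abstraction Ia = S/5 = (500/129)/5 = 100/129 ≈ 0.775 in
P − Ia = 8.030 − 0.775 = 93587/12900 ≈ 7.255 in (> 0, runoff occurs)
Q = (93587/12900)²/((93587/12900) + 500/129) = (8758526569/166410000)/(143587/12900) = 8758526569/1852272300 in ≈ 4.729 in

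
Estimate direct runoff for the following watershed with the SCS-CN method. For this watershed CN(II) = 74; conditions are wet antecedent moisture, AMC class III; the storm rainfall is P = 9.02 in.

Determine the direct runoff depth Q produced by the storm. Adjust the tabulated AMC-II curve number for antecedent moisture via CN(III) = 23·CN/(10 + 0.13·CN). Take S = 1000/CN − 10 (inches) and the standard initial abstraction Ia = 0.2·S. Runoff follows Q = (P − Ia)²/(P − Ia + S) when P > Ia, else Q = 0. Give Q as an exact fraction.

Q = 137493381601/18543332550 in ≈ 7.415 in

Adjust CN=74 to AMC III: 23·74/(10 + 0.13·74) → 1702 ÷ (981/50) = 85100/981 ≈ 86.748
Max retention: S = 1000/(85100/981) − 10 = 1300/851 in (≈ 1.528 in)
Ia = 0.2S: 0.2·1.528 = 0.306 in (exactly 260/851)
P − Ia = 9.020 − 0.306 = 370801/42550 ≈ 8.714 in (> 0, runoff occurs)
Q = (370801/42550)²/((370801/42550) + 1300/851) = (137493381601/1810502500)/(435801/42550) = 137493381601/18543332550 in ≈ 7.415 in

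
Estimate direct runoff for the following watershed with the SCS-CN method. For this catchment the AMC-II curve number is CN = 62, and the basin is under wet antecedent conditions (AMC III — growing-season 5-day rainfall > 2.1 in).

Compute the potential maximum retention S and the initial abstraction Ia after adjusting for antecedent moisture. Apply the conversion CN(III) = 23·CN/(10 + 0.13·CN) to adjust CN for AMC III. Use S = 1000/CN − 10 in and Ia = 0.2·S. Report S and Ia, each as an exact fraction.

Wet (AMC III): CN(III) = 23·62/(10 + 0.13·62) = 1426/(903/50) = 71300/903 ≈ 78.959
Max retention: S = 1000/(71300/903) − 10 = 1900/713 in (≈ 2.665 in)
Ia = 0.2S: 0.2·2.665 = 0.533 in (exactly 380/713)

S = 1900/713 in ≈ 2.665 in; Ia = 380/713 in ≈ 0.533 in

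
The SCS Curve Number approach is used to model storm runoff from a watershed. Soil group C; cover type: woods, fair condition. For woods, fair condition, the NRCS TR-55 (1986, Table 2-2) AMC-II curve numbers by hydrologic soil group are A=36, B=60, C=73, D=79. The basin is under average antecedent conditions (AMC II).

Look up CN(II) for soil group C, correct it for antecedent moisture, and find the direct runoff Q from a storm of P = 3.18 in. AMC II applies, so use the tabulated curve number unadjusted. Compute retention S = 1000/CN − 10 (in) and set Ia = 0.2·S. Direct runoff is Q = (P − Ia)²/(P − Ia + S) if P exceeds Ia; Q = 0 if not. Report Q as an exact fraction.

Q = 26444883/27261850 in ≈ 0.970 in

NRCS table: woods, fair condition, soil group C → CN(II) = 73
AMC II — tabulated CN = 73 applies directly.
Max retention: S = 1000/73 − 10 = 270/73 in (≈ 3.699 in)
Initial abstraction Ia = S/5 = (270/73)/5 = 54/73 ≈ 0.740 in
P − Ia = 3.180 − 0.740 = 8907/3650 ≈ 2.440 in (> 0, runoff occurs)
Runoff Q = (P−Ia)²/(P−Ia+S) = (2.440)²/(2.440+3.699) = 26444883/27261850 ≈ 0.970 in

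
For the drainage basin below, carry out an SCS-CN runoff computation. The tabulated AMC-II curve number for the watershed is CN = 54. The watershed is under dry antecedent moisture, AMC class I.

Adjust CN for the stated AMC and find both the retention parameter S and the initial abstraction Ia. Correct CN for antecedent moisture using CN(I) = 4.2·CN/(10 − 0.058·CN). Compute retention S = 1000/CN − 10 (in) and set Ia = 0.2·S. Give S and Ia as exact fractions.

CN(I) from CN(II)=54: (4.2·54)/(10 − 0.058·54) = 56700/1717 ≈ 33.023
Retention S: 1000/CN − 10 with CN=33.023 → S = 11500/567 ≈ 20.282 in
Ia = 0.2S: 0.2·20.282 = 4.056 in (exactly 2300/567)

S = 11500/567 in ≈ 20.282 in; Ia = 2300/567 in ≈ 4.056 in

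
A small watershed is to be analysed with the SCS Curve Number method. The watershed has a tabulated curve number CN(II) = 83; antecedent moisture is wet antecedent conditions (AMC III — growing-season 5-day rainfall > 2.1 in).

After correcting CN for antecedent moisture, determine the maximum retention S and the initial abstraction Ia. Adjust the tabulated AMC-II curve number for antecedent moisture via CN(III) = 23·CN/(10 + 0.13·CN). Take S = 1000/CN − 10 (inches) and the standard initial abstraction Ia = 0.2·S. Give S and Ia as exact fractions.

S = 1700/1909 in ≈ 0.891 in; Ia = 340/1909 in ≈ 0.178 in

Wet (AMC III): CN(III) = 23·83/(10 + 0.13·83) = 1909/(2079/100) = 190900/2079 ≈ 91.823
Retention S: 1000/CN − 10 with CN=91.823 → S = 1700/1909 ≈ 0.891 in
Ia = 0.2·(1700/1909) = 340/1909 in ≈ 0.178 in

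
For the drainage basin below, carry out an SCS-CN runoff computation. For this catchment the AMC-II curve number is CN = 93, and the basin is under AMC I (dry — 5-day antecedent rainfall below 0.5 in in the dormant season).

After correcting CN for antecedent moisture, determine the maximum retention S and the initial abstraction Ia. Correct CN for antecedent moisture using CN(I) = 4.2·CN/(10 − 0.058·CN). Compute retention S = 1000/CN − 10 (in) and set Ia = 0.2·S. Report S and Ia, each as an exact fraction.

S = 500/279 in ≈ 1.792 in; Ia = 100/279 in ≈ 0.358 in

Dry (AMC I): CN(I) = 4.2·93/(10 − 0.058·93) = (1953/5)/(2303/500) = 27900/329 ≈ 84.802
S = 1000/(27900/329) − 10 = 500/279 in ≈ 1.792 in
Initial abstraction Ia = S/5 = (500/279)/5 = 100/279 ≈ 0.358 in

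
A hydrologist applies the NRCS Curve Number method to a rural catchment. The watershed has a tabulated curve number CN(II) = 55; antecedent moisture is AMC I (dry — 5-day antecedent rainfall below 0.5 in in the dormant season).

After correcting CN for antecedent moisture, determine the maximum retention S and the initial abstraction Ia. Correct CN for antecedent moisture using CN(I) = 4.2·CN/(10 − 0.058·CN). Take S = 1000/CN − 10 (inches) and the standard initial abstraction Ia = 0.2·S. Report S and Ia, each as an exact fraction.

Dry (AMC I): CN(I) = 4.2·55/(10 − 0.058·55) = 231/(681/100) = 7700/227 ≈ 33.921
S = 1000/(7700/227) − 10 = 1500/77 in ≈ 19.481 in
Ia = 0.2S: 0.2·19.481 = 3.896 in (exactly 300/77)

S = 1500/77 in ≈ 19.481 in; Ia = 300/77 in ≈ 3.896 in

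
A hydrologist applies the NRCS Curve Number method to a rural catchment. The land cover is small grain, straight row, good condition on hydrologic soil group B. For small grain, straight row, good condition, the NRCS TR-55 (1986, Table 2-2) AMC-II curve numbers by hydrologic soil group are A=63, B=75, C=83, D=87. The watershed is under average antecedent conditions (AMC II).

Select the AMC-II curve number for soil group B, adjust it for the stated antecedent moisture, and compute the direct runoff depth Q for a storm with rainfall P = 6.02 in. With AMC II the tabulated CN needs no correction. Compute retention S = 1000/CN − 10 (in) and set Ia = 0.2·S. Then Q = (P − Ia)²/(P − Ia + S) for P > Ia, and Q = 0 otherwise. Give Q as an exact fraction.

Q = 644809/195450 in ≈ 3.299 in

NRCS table: small grain, straight row, good condition, soil group B → CN(II) = 75
AMC II — tabulated CN = 75 applies directly.
Max retention: S = 1000/75 − 10 = 10/3 in (≈ 3.333 in)
Ia = 0.2S: 0.2·3.333 = 0.667 in (exactly 2/3)
Since P=6.020 > Ia=0.667: effective rainfall P−Ia = 803/150 in
Runoff Q = (P−Ia)²/(P−Ia+S) = (5.353)²/(5.353+3.333) = 644809/195450 ≈ 3.299 in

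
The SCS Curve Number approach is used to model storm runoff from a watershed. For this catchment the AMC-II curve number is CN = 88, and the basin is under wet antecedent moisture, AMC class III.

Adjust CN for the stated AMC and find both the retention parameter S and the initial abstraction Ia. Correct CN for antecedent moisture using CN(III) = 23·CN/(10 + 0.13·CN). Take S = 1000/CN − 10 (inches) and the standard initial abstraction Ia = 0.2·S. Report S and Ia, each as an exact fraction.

CN(III) from CN(II)=88: (23·88)/(10 + 0.13·88) = 6325/67 ≈ 94.403
Retention S: 1000/CN − 10 with CN=94.403 → S = 150/253 ≈ 0.593 in
Initial abstraction Ia = S/5 = (150/253)/5 = 30/253 ≈ 0.119 in

S = 150/253 in ≈ 0.593 in; Ia = 30/253 in ≈ 0.119 in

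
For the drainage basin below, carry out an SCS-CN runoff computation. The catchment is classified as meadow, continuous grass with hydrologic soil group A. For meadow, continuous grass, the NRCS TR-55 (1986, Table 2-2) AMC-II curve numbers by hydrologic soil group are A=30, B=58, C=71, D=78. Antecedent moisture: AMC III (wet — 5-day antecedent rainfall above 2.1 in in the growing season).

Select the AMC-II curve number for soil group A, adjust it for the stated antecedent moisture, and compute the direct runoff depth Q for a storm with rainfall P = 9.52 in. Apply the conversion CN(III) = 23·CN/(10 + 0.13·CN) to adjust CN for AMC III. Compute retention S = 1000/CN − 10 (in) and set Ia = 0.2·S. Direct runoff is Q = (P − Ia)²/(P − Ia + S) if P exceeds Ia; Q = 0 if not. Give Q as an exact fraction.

NRCS table: meadow, continuous grass, soil group A → CN(II) = 30
Adjust CN=30 to AMC III: 23·30/(10 + 0.13·30) → 690 ÷ (139/10) = 6900/139 ≈ 49.640
Retention S: 1000/CN − 10 with CN=49.640 → S = 700/69 ≈ 10.145 in
Initial abstraction Ia = S/5 = (700/69)/5 = 140/69 ≈ 2.029 in
Since P=9.520 > Ia=2.029: effective rainfall P−Ia = 12922/1725 in
Q: (12922/1725)² ÷ (30422/1725) = 11927006/3748425 in (≈ 3.182 in)

Q = 11927006/3748425 in ≈ 3.182 in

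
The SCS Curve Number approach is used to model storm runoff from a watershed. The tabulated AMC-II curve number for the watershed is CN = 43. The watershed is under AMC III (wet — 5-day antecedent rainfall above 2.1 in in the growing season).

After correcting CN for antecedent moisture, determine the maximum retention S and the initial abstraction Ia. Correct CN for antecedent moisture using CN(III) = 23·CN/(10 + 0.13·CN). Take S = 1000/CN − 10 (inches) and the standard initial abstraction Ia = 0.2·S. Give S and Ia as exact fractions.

S = 5700/989 in ≈ 5.763 in; Ia = 1140/989 in ≈ 1.153 in

Wet (AMC III): CN(III) = 23·43/(10 + 0.13·43) = 989/(1559/100) = 98900/1559 ≈ 63.438
S = 1000/(98900/1559) − 10 = 5700/989 in ≈ 5.763 in
Initial abstraction Ia = S/5 = (5700/989)/5 = 1140/989 ≈ 1.153 in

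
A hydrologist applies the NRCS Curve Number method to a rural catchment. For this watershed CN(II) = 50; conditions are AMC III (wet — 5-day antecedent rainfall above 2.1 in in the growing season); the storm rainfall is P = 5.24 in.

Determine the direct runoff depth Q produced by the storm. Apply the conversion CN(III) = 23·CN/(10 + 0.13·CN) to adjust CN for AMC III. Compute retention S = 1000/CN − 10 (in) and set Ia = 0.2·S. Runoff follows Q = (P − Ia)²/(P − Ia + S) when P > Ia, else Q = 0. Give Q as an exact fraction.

CN(III) from CN(II)=50: (23·50)/(10 + 0.13·50) = 2300/33 ≈ 69.697
Max retention: S = 1000/(2300/33) − 10 = 100/23 in (≈ 4.348 in)
Ia = 0.2·(100/23) = 20/23 in ≈ 0.870 in
Excess rainfall: 5.240 − 0.870 = 4.370 in; P > Ia so Q > 0
Q: (2513/575)² ÷ (5013/575) = 6315169/2882475 in (≈ 2.191 in)

Q = 6315169/2882475 in ≈ 2.191 in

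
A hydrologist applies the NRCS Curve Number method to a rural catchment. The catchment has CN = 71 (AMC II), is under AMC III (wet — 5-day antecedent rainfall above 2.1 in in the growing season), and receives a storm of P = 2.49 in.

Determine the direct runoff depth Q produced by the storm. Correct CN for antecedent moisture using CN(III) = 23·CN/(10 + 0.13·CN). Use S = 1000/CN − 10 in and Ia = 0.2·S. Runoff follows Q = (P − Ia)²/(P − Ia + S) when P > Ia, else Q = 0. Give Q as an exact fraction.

Q = 121533812689/104286156100 in ≈ 1.165 in

Wet (AMC III): CN(III) = 23·71/(10 + 0.13·71) = 1633/(1923/100) = 163300/1923 ≈ 84.919
S = 1000/(163300/1923) − 10 = 2900/1633 in ≈ 1.776 in
Initial abstraction Ia = S/5 = (2900/1633)/5 = 580/1633 ≈ 0.355 in
Since P=2.490 > Ia=0.355: effective rainfall P−Ia = 348617/163300 in
Q: (348617/163300)² ÷ (638617/163300) = 121533812689/104286156100 in (≈ 1.165 in)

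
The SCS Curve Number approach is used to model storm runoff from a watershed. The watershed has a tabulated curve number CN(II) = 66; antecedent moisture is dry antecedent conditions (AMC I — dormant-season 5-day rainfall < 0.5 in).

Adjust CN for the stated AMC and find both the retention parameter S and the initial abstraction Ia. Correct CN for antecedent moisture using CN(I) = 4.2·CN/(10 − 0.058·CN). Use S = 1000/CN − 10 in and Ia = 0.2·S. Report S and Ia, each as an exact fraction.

Dry (AMC I): CN(I) = 4.2·66/(10 − 0.058·66) = (1386/5)/(1543/250) = 69300/1543 ≈ 44.913
Retention S: 1000/CN − 10 with CN=44.913 → S = 8500/693 ≈ 12.266 in
Initial abstraction Ia = S/5 = (8500/693)/5 = 1700/693 ≈ 2.453 in

S = 8500/693 in ≈ 12.266 in; Ia = 1700/693 in ≈ 2.453 in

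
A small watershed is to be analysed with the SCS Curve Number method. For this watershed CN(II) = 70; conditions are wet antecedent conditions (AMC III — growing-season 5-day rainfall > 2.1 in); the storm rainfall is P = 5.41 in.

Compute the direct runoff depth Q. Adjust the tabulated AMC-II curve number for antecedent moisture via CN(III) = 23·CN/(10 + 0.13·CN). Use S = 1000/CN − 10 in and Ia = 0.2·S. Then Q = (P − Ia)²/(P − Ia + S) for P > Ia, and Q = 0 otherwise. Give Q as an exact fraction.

CN(III) from CN(II)=70: (23·70)/(10 + 0.13·70) = 16100/191 ≈ 84.293
Max retention: S = 1000/(16100/191) − 10 = 300/161 in (≈ 1.863 in)
Ia = 0.2·(300/161) = 60/161 in ≈ 0.373 in
Excess rainfall: 5.410 − 0.373 = 5.037 in; P > Ia so Q > 0
Q: (81101/16100)² ÷ (111101/16100) = 6577372201/1788726100 in (≈ 3.677 in)

Q = 6577372201/1788726100 in ≈ 3.677 in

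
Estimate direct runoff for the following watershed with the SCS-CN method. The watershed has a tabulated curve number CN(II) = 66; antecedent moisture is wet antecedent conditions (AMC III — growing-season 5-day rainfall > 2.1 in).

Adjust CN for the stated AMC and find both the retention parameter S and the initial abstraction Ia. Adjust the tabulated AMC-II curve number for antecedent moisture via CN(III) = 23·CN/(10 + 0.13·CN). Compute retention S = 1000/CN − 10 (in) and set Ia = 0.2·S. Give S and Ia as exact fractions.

S = 1700/759 in ≈ 2.240 in; Ia = 340/759 in ≈ 0.448 in

CN(III) from CN(II)=66: (23·66)/(10 + 0.13·66) = 75900/929 ≈ 81.701
S = 1000/(75900/929) − 10 = 1700/759 in ≈ 2.240 in
Ia = 0.2·(1700/759) = 340/759 in ≈ 0.448 in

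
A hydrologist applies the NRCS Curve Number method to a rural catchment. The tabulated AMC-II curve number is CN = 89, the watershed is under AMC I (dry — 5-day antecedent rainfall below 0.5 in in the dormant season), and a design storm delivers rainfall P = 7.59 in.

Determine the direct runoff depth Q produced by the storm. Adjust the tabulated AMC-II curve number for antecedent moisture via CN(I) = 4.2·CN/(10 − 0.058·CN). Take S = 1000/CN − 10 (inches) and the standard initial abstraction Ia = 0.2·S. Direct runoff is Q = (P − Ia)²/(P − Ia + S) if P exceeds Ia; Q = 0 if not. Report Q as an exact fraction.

Q = 155668914731/31578810900 in ≈ 4.930 in

CN(I) from CN(II)=89: (4.2·89)/(10 − 0.058·89) = 186900/2419 ≈ 77.263
Max retention: S = 1000/(186900/2419) − 10 = 5500/1869 in (≈ 2.943 in)
Ia = 0.2·(5500/1869) = 1100/1869 in ≈ 0.589 in
P − Ia = 7.590 − 0.589 = 1308571/186900 ≈ 7.001 in (> 0, runoff occurs)
Q = (1308571/186900)²/((1308571/186900) + 5500/1869) = (1712358062041/34931610000)/(1858571/186900) = 155668914731/31578810900 in ≈ 4.930 in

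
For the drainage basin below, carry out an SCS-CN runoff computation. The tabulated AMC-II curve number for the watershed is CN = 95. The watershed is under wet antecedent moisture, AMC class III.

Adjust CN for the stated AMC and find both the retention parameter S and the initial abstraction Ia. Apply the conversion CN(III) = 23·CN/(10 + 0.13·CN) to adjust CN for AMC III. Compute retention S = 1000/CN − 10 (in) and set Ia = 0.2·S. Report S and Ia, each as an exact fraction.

Adjust CN=95 to AMC III: 23·95/(10 + 0.13·95) → 2185 ÷ (447/20) = 43700/447 ≈ 97.763
S = 1000/(43700/447) − 10 = 100/437 in ≈ 0.229 in
Ia = 0.2S: 0.2·0.229 = 0.046 in (exactly 20/437)

S = 100/437 in ≈ 0.229 in; Ia = 20/437 in ≈ 0.046 in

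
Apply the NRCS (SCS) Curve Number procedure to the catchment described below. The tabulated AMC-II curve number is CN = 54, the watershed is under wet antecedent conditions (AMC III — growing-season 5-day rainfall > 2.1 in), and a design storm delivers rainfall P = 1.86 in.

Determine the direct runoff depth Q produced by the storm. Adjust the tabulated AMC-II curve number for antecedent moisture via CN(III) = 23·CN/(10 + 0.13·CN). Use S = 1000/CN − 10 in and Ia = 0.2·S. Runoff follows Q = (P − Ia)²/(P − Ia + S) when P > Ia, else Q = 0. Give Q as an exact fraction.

Wet (AMC III): CN(III) = 23·54/(10 + 0.13·54) = 1242/(851/50) = 2700/37 ≈ 72.973
Max retention: S = 1000/(2700/37) − 10 = 100/27 in (≈ 3.704 in)
Ia = 0.2S: 0.2·3.704 = 0.741 in (exactly 20/27)
Excess rainfall: 1.860 − 0.741 = 1.119 in; P > Ia so Q > 0
Runoff Q = (P−Ia)²/(P−Ia+S) = (1.119)²/(1.119+3.704) = 2283121/8789850 ≈ 0.260 in

Q = 2283121/8789850 in ≈ 0.260 in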